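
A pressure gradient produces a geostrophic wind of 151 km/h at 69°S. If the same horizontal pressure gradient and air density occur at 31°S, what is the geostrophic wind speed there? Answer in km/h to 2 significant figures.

270 km/h

With the same pressure gradient and density, V_g ∝ 1/f ∝ 1/sin φ.
V₂ = V₁ · sin φ₁ / sin φ₂ = 151 × sin 69° / sin 31°
V₂ = 151 × 0.9336/0.5150 = 270 km/h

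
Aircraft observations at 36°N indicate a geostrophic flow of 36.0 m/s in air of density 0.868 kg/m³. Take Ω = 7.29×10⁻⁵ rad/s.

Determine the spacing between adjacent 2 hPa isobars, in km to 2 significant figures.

Coriolis parameter at 36°N:
f = 2Ω sin φ = 2 × 7.29×10⁻⁵ × sin 36° = 8.57×10⁻⁵ s⁻¹
Geostrophic balance rearranged: |∂P/∂n| = f ρ V_g
|∂P/∂n| = 8.57×10⁻⁵ × 0.868 × 36.0 = 2.68×10⁻³ Pa/m
Isobar spacing: Δn = ΔP/|∂P/∂n| = 200 Pa / 2.68×10⁻³ Pa/m = 74685 m ≈ 75 km

75 km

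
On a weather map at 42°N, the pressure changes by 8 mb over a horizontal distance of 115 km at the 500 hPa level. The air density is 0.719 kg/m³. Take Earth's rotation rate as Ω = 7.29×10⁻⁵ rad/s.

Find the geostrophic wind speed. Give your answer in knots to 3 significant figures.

Coriolis parameter at 42°N:
f = 2Ω sin φ = 2 × 7.29×10⁻⁵ × sin 42° = 9.76×10⁻⁵ s⁻¹
Pressure gradient: |∂P/∂n| = 800 Pa / 115000 m = 6.96×10⁻³ Pa/m
Geostrophic balance (pressure-gradient force = Coriolis force):
V_g = (1/(fρ)) |∂P/∂n| = 6.96×10⁻³ / (9.76×10⁻⁵ × 0.719) = 99.2 m/s
Converting: 99.2 m/s × 1.944 = 193 knots

193 knots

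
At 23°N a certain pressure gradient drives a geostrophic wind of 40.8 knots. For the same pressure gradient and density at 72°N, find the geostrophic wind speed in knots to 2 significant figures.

17 knots

With the same pressure gradient and density, V_g ∝ 1/f ∝ 1/sin φ.
V₂ = V₁ · sin φ₁ / sin φ₂ = 40.8 × sin 23° / sin 72°
V₂ = 40.8 × 0.3907/0.9511 = 17 knots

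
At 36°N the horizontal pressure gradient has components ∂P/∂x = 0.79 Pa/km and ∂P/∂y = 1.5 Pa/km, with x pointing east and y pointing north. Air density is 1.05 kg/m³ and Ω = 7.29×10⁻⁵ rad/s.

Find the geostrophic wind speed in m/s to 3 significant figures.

Coriolis parameter at 36°N:
f = 2Ω sin φ = 2 × 7.29×10⁻⁵ × sin 36° = 8.57×10⁻⁵ s⁻¹
Component geostrophic relations (x east, y north):
u_g = −(1/(fρ)) ∂P/∂y,  v_g = (1/(fρ)) ∂P/∂x
u_g = −(1.5×10⁻³)/(8.57×10⁻⁵ × 1.05) = −16.7 m/s;  v_g = (0.79×10⁻³)/(8.57×10⁻⁵ × 1.05) = 8.78 m/s
|V_g| = √(u_g² + v_g²) = 18.8 m/s

18.8 m/s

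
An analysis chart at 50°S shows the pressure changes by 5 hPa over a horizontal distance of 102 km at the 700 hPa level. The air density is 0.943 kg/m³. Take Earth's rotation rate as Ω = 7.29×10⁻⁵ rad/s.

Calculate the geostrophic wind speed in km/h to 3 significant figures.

Coriolis parameter at 50°S:
f = 2Ω sin φ = 2 × 7.29×10⁻⁵ × sin 50° = 1.12×10⁻⁴ s⁻¹
Pressure gradient: |∂P/∂n| = 500 Pa / 102000 m = 4.90×10⁻³ Pa/m
Geostrophic balance (pressure-gradient force = Coriolis force):
V_g = (1/(fρ)) |∂P/∂n| = 4.90×10⁻³ / (1.12×10⁻⁴ × 0.943) = 46.5 m/s
Converting: 46.5 m/s × 3.6 = 168 km/h

168 km/h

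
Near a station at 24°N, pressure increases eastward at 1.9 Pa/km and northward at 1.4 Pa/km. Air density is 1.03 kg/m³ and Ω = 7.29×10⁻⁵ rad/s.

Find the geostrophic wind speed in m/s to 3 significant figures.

38.6 m/s

Coriolis parameter at 24°N:
f = 2Ω sin φ = 2 × 7.29×10⁻⁵ × sin 24° = 5.93×10⁻⁵ s⁻¹
Component geostrophic relations (x east, y north):
u_g = −(1/(fρ)) ∂P/∂y,  v_g = (1/(fρ)) ∂P/∂x
u_g = −(1.4×10⁻³)/(5.93×10⁻⁵ × 1.03) = −22.9 m/s;  v_g = (1.9×10⁻³)/(5.93×10⁻⁵ × 1.03) = 31.1 m/s
|V_g| = √(u_g² + v_g²) = 38.6 m/s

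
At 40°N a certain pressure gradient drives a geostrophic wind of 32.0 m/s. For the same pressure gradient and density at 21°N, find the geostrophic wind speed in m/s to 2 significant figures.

57 m/s

With the same pressure gradient and density, V_g ∝ 1/f ∝ 1/sin φ.
V₂ = V₁ · sin φ₁ / sin φ₂ = 32.0 × sin 40° / sin 21°
V₂ = 32.0 × 0.6428/0.3584 = 57 m/s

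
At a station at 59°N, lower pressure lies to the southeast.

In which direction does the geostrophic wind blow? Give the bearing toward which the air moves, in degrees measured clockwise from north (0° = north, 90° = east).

225°

The pressure-gradient force points toward the southeast (bearing 135°).
Geostrophic balance: in the Northern Hemisphere the Coriolis force deflects motion to the right, so the geostrophic wind blows 90° to the right of the pressure-gradient force (low pressure on the left).
Rotating 135° by 90° clockwise gives 225° — the wind blows toward the southwest.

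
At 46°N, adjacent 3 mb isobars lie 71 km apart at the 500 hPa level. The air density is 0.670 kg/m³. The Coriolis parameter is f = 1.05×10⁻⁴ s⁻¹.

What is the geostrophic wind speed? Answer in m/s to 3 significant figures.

Pressure gradient: |∂P/∂n| = 300 Pa / 71000 m = 4.23×10⁻³ Pa/m
Geostrophic balance (pressure-gradient force = Coriolis force):
V_g = (1/(fρ)) |∂P/∂n| = 4.23×10⁻³ / (1.05×10⁻⁴ × 0.670) = 60.1 m/s

60.1 m/s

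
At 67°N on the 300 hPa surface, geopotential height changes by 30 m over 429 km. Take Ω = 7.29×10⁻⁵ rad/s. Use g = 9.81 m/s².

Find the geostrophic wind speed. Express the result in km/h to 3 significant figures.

Coriolis parameter at 67°N:
f = 2Ω sin φ = 2 × 7.29×10⁻⁵ × sin 67° = 1.34×10⁻⁴ s⁻¹
Height gradient: |∂Z/∂n| = 30 m / 429000 m = 6.99×10⁻⁵
On a pressure surface, geostrophic balance gives V_g = (g/f)|∂Z/∂n|:
V_g = 9.81 × 6.99×10⁻⁵ / 1.34×10⁻⁴ = 5.11 m/s
Converting: 5.11 m/s × 3.6 = 18.4 km/h

18.4 km/h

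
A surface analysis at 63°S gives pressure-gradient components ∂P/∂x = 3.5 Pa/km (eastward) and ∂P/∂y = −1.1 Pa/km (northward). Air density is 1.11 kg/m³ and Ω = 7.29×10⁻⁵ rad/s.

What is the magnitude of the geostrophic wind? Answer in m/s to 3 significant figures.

25.4 m/s

Coriolis parameter at 63°S:
f = 2Ω sin φ = 2 × 7.29×10⁻⁵ × sin 63° = 1.30×10⁻⁴ s⁻¹
In the Southern Hemisphere f is negative: f = −1.30×10⁻⁴ s⁻¹.
Component geostrophic relations (x east, y north):
u_g = −(1/(fρ)) ∂P/∂y,  v_g = (1/(fρ)) ∂P/∂x
u_g = −(−1.1×10⁻³)/(−1.30×10⁻⁴ × 1.11) = −7.63 m/s;  v_g = (3.5×10⁻³)/(−1.30×10⁻⁴ × 1.11) = −24.3 m/s
|V_g| = √(u_g² + v_g²) = 25.4 m/s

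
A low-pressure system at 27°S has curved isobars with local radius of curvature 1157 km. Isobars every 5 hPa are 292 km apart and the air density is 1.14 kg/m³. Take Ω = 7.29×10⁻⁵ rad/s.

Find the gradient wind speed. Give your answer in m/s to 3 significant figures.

Coriolis parameter at 27°S:
f = 2Ω sin φ = 2 × 7.29×10⁻⁵ × sin 27° = 6.62×10⁻⁵ s⁻¹
Pressure gradient: |∂P/∂n| = 500 Pa / 292000 m = 1.71×10⁻³ Pa/m
Geostrophic speed: V_g = |∂P/∂n|/(fρ) = 1.71×10⁻³/(6.62×10⁻⁵ × 1.14) = 22.7 m/s
Around a low, centrifugal force acts outward with Coriolis, so pressure-gradient force balances both:
(1/ρ)|∂P/∂n| = fV + V²/R  →  V² + fR·V − fR·V_g = 0
With fR = 6.62×10⁻⁵ × 1157×10³ m = 76.6 m/s:
V = [−fR + √((fR)² + 4 fR V_g)]/2 = [−76.6 + √(76.6² + 4×76.6×22.7)]/2 = 18.3 m/s
Subgeostrophic (V < V_g = 22.7 m/s), as expected around a low.

18.3 m/s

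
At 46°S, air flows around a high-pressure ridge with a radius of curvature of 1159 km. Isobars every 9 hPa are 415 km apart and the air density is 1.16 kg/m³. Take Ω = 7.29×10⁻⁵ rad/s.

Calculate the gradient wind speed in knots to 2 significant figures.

42 knots

Coriolis parameter at 46°S:
f = 2Ω sin φ = 2 × 7.29×10⁻⁵ × sin 46° = 1.05×10⁻⁴ s⁻¹
Pressure gradient: |∂P/∂n| = 900 Pa / 415000 m = 2.17×10⁻³ Pa/m
Geostrophic speed: V_g = |∂P/∂n|/(fρ) = 2.17×10⁻³/(1.05×10⁻⁴ × 1.16) = 17.8 m/s
Around a high, pressure-gradient force acts outward with centrifugal, so Coriolis balances both:
fV = (1/ρ)|∂P/∂n| + V²/R  →  V² − fR·V + fR·V_g = 0
With fR = 1.05×10⁻⁴ × 1159×10³ m = 122 m/s:
V = [fR − √((fR)² − 4 fR V_g)]/2 = [122 − √(122² − 4×122×17.8)]/2 = 21.7 m/s
Supergeostrophic (V > V_g = 17.8 m/s), as expected around a high.
Converting: 21.7 m/s × 1.944 = 42 knots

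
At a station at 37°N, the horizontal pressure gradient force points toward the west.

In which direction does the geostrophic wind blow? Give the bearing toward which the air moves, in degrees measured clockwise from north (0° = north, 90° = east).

000°

The pressure-gradient force points toward the west (bearing 270°).
Geostrophic balance: in the Northern Hemisphere the Coriolis force deflects motion to the right, so the geostrophic wind blows 90° to the right of the pressure-gradient force (low pressure on the left).
Rotating 270° by 90° clockwise gives 000° — the wind blows toward the north.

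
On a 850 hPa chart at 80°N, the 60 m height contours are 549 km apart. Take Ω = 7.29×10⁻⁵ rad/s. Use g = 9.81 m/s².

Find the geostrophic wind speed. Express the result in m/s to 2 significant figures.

Coriolis parameter at 80°N:
f = 2Ω sin φ = 2 × 7.29×10⁻⁵ × sin 80° = 1.44×10⁻⁴ s⁻¹
Height gradient: |∂Z/∂n| = 60 m / 549000 m = 1.09×10⁻⁴
On a pressure surface, geostrophic balance gives V_g = (g/f)|∂Z/∂n|:
V_g = 9.81 × 1.09×10⁻⁴ / 1.44×10⁻⁴ = 7.47 m/s

7.5 m/s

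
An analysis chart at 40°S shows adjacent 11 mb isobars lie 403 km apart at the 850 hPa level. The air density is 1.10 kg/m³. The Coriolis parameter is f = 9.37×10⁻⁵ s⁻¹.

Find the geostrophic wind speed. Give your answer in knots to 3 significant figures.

51.5 knots

Pressure gradient: |∂P/∂n| = 1100 Pa / 403000 m = 2.73×10⁻³ Pa/m
Geostrophic balance (pressure-gradient force = Coriolis force):
V_g = (1/(fρ)) |∂P/∂n| = 2.73×10⁻³ / (9.37×10⁻⁵ × 1.10) = 26.5 m/s
Converting: 26.5 m/s × 1.944 = 51.5 knots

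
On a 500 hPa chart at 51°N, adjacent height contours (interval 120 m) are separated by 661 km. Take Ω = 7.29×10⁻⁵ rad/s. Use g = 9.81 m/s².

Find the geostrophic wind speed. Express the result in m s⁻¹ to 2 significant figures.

Coriolis parameter at 51°N:
f = 2Ω sin φ = 2 × 7.29×10⁻⁵ × sin 51° = 1.13×10⁻⁴ s⁻¹
Height gradient: |∂Z/∂n| = 120 m / 661000 m = 1.82×10⁻⁴
On a pressure surface, geostrophic balance gives V_g = (g/f)|∂Z/∂n|:
V_g = 9.81 × 1.82×10⁻⁴ / 1.13×10⁻⁴ = 15.7 m/s

16 m s⁻¹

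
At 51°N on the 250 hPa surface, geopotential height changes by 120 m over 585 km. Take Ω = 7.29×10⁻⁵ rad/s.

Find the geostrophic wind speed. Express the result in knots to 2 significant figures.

35 knots

Coriolis parameter at 51°N:
f = 2Ω sin φ = 2 × 7.29×10⁻⁵ × sin 51° = 1.13×10⁻⁴ s⁻¹
Height gradient: |∂Z/∂n| = 120 m / 585000 m = 2.05×10⁻⁴
On a pressure surface, geostrophic balance gives V_g = (g/f)|∂Z/∂n|:
V_g = 9.81 × 2.05×10⁻⁴ / 1.13×10⁻⁴ = 17.8 m/s
Converting: 17.8 m/s × 1.944 = 35 knots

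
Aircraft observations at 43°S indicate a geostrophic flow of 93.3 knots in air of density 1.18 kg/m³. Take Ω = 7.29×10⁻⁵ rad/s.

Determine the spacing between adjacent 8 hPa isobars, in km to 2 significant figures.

Coriolis parameter at 43°S:
f = 2Ω sin φ = 2 × 7.29×10⁻⁵ × sin 43° = 9.94×10⁻⁵ s⁻¹
Wind speed in SI: 93.3 knots = 48.0 m/s
Geostrophic balance rearranged: |∂P/∂n| = f ρ V_g
|∂P/∂n| = 9.94×10⁻⁵ × 1.18 × 48.0 = 5.63×10⁻³ Pa/m
Isobar spacing: Δn = ΔP/|∂P/∂n| = 800 Pa / 5.63×10⁻³ Pa/m = 142052 m ≈ 140 km

140 km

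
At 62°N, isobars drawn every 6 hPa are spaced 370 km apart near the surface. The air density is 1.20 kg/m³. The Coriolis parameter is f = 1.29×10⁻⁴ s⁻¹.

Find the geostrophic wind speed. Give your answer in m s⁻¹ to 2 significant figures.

Pressure gradient: |∂P/∂n| = 600 Pa / 370000 m = 1.62×10⁻³ Pa/m
Geostrophic balance (pressure-gradient force = Coriolis force):
V_g = (1/(fρ)) |∂P/∂n| = 1.62×10⁻³ / (1.29×10⁻⁴ × 1.20) = 10.5 m/s

10 m s⁻¹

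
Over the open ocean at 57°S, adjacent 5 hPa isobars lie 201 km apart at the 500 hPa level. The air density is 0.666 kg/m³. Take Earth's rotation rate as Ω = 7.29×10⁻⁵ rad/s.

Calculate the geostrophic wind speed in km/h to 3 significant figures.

Coriolis parameter at 57°S:
f = 2Ω sin φ = 2 × 7.29×10⁻⁵ × sin 57° = 1.22×10⁻⁴ s⁻¹
Pressure gradient: |∂P/∂n| = 500 Pa / 201000 m = 2.49×10⁻³ Pa/m
Geostrophic balance (pressure-gradient force = Coriolis force):
V_g = (1/(fρ)) |∂P/∂n| = 2.49×10⁻³ / (1.22×10⁻⁴ × 0.666) = 30.5 m/s
Converting: 30.5 m/s × 3.6 = 110 km/h

110 km/h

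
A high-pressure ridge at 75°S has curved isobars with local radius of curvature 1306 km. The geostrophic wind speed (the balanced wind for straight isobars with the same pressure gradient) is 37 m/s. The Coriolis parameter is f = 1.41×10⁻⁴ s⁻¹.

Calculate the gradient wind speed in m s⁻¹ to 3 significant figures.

51.3 m s⁻¹

Around a high, pressure-gradient force acts outward with centrifugal, so Coriolis balances both:
fV = (1/ρ)|∂P/∂n| + V²/R  →  V² − fR·V + fR·V_g = 0
With fR = 1.41×10⁻⁴ × 1306×10³ m = 184 m/s:
V = [fR − √((fR)² − 4 fR V_g)]/2 = [184 − √(184² − 4×184×37)]/2 = 51.3 m/s
Supergeostrophic (V > V_g = 37 m/s), as expected around a high.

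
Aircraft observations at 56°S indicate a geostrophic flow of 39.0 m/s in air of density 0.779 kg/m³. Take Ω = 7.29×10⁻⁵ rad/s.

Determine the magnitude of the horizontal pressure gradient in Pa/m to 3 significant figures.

Coriolis parameter at 56°S:
f = 2Ω sin φ = 2 × 7.29×10⁻⁵ × sin 56° = 1.21×10⁻⁴ s⁻¹
Geostrophic balance rearranged: |∂P/∂n| = f ρ V_g
|∂P/∂n| = 1.21×10⁻⁴ × 0.779 × 39.0 = 3.67×10⁻³ Pa/m

3.67×10⁻³ Pa/m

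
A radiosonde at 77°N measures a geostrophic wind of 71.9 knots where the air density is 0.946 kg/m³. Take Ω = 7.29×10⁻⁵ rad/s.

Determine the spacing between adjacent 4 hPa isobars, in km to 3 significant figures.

Coriolis parameter at 77°N:
f = 2Ω sin φ = 2 × 7.29×10⁻⁵ × sin 77° = 1.42×10⁻⁴ s⁻¹
Wind speed in SI: 71.9 knots = 37.0 m/s
Geostrophic balance rearranged: |∂P/∂n| = f ρ V_g
|∂P/∂n| = 1.42×10⁻⁴ × 0.946 × 37.0 = 4.97×10⁻³ Pa/m
Isobar spacing: Δn = ΔP/|∂P/∂n| = 400 Pa / 4.97×10⁻³ Pa/m = 80467 m ≈ 80.5 km

80.5 km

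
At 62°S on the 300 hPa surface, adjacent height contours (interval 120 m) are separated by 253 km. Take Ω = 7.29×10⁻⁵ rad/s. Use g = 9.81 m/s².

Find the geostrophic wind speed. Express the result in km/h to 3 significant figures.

Coriolis parameter at 62°S:
f = 2Ω sin φ = 2 × 7.29×10⁻⁵ × sin 62° = 1.29×10⁻⁴ s⁻¹
Height gradient: |∂Z/∂n| = 120 m / 253000 m = 4.74×10⁻⁴
On a pressure surface, geostrophic balance gives V_g = (g/f)|∂Z/∂n|:
V_g = 9.81 × 4.74×10⁻⁴ / 1.29×10⁻⁴ = 36.1 m/s
Converting: 36.1 m/s × 3.6 = 130 km/h

130 km/h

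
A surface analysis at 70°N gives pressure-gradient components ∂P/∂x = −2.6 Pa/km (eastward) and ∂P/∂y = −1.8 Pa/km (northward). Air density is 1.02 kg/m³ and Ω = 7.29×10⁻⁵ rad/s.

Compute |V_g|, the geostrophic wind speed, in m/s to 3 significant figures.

Coriolis parameter at 70°N:
f = 2Ω sin φ = 2 × 7.29×10⁻⁵ × sin 70° = 1.37×10⁻⁴ s⁻¹
Component geostrophic relations (x east, y north):
u_g = −(1/(fρ)) ∂P/∂y,  v_g = (1/(fρ)) ∂P/∂x
u_g = −(−1.8×10⁻³)/(1.37×10⁻⁴ × 1.02) = 12.9 m/s;  v_g = (−2.6×10⁻³)/(1.37×10⁻⁴ × 1.02) = −18.6 m/s
|V_g| = √(u_g² + v_g²) = 22.6 m/s

22.6 m/s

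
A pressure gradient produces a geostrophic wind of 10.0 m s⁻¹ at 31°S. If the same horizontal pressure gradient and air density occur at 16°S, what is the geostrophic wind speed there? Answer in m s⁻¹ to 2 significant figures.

With the same pressure gradient and density, V_g ∝ 1/f ∝ 1/sin φ.
V₂ = V₁ · sin φ₁ / sin φ₂ = 10.0 × sin 31° / sin 16°
V₂ = 10.0 × 0.5150/0.2756 = 19 m s⁻¹

19 m s⁻¹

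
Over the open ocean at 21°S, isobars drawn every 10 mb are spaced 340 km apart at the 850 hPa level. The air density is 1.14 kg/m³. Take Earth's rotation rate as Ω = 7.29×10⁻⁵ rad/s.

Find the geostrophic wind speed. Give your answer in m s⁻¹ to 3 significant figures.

Coriolis parameter at 21°S:
f = 2Ω sin φ = 2 × 7.29×10⁻⁵ × sin 21° = 5.23×10⁻⁵ s⁻¹
Pressure gradient: |∂P/∂n| = 1000 Pa / 340000 m = 2.94×10⁻³ Pa/m
Geostrophic balance (pressure-gradient force = Coriolis force):
V_g = (1/(fρ)) |∂P/∂n| = 2.94×10⁻³ / (5.23×10⁻⁵ × 1.14) = 49.4 m/s

49.4 m s⁻¹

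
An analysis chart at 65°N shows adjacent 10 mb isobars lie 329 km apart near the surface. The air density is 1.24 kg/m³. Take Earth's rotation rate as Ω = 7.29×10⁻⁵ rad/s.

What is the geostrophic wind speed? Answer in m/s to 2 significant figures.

Coriolis parameter at 65°N:
f = 2Ω sin φ = 2 × 7.29×10⁻⁵ × sin 65° = 1.32×10⁻⁴ s⁻¹
Pressure gradient: |∂P/∂n| = 1000 Pa / 329000 m = 3.04×10⁻³ Pa/m
Geostrophic balance (pressure-gradient force = Coriolis force):
V_g = (1/(fρ)) |∂P/∂n| = 3.04×10⁻³ / (1.32×10⁻⁴ × 1.24) = 18.6 m/s

19 m/s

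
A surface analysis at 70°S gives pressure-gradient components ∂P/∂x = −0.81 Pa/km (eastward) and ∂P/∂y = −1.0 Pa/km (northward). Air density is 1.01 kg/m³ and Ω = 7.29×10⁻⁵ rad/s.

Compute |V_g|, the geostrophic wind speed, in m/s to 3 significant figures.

Coriolis parameter at 70°S:
f = 2Ω sin φ = 2 × 7.29×10⁻⁵ × sin 70° = 1.37×10⁻⁴ s⁻¹
In the Southern Hemisphere f is negative: f = −1.37×10⁻⁴ s⁻¹.
Component geostrophic relations (x east, y north):
u_g = −(1/(fρ)) ∂P/∂y,  v_g = (1/(fρ)) ∂P/∂x
u_g = −(−1.0×10⁻³)/(−1.37×10⁻⁴ × 1.01) = −7.23 m/s;  v_g = (−0.81×10⁻³)/(−1.37×10⁻⁴ × 1.01) = 5.85 m/s
|V_g| = √(u_g² + v_g²) = 9.30 m/s

9.30 m/s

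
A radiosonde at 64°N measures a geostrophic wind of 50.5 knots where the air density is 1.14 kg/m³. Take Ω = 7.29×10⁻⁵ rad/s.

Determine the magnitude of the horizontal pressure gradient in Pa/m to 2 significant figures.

3.9×10⁻³ Pa/m

Coriolis parameter at 64°N:
f = 2Ω sin φ = 2 × 7.29×10⁻⁵ × sin 64° = 1.31×10⁻⁴ s⁻¹
Wind speed in SI: 50.5 knots = 26.0 m/s
Geostrophic balance rearranged: |∂P/∂n| = f ρ V_g
|∂P/∂n| = 1.31×10⁻⁴ × 1.14 × 26.0 = 3.88×10⁻³ Pa/m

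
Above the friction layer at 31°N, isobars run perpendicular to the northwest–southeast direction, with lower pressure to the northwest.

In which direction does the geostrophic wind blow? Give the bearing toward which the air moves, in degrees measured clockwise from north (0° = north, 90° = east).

045°

The pressure-gradient force points toward the northwest (bearing 315°).
Geostrophic balance: in the Northern Hemisphere the Coriolis force deflects motion to the right, so the geostrophic wind blows 90° to the right of the pressure-gradient force (low pressure on the left).
Rotating 315° by 90° clockwise gives 045° — the wind blows toward the northeast.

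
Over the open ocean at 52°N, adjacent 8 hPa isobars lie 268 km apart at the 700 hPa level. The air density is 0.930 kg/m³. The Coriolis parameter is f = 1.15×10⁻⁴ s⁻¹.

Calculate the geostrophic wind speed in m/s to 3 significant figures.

27.9 m/s

Pressure gradient: |∂P/∂n| = 800 Pa / 268000 m = 2.99×10⁻³ Pa/m
Geostrophic balance (pressure-gradient force = Coriolis force):
V_g = (1/(fρ)) |∂P/∂n| = 2.99×10⁻³ / (1.15×10⁻⁴ × 0.930) = 27.9 m/s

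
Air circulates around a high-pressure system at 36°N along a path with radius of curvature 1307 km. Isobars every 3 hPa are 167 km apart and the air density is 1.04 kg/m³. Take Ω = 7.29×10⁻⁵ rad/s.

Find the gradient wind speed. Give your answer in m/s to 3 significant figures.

26.4 m/s

Coriolis parameter at 36°N:
f = 2Ω sin φ = 2 × 7.29×10⁻⁵ × sin 36° = 8.57×10⁻⁵ s⁻¹
Pressure gradient: |∂P/∂n| = 300 Pa / 167000 m = 1.80×10⁻³ Pa/m
Geostrophic speed: V_g = |∂P/∂n|/(fρ) = 1.80×10⁻³/(8.57×10⁻⁵ × 1.04) = 20.2 m/s
Around a high, pressure-gradient force acts outward with centrifugal, so Coriolis balances both:
fV = (1/ρ)|∂P/∂n| + V²/R  →  V² − fR·V + fR·V_g = 0
With fR = 8.57×10⁻⁵ × 1307×10³ m = 112 m/s:
V = [fR − √((fR)² − 4 fR V_g)]/2 = [112 − √(112² − 4×112×20.2)]/2 = 26.4 m/s
Supergeostrophic (V > V_g = 20.2 m/s), as expected around a high.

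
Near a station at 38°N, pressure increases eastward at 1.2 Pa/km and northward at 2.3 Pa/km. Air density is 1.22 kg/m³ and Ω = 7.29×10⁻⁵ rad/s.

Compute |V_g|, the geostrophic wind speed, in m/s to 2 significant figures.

24 m/s

Coriolis parameter at 38°N:
f = 2Ω sin φ = 2 × 7.29×10⁻⁵ × sin 38° = 8.98×10⁻⁵ s⁻¹
Component geostrophic relations (x east, y north):
u_g = −(1/(fρ)) ∂P/∂y,  v_g = (1/(fρ)) ∂P/∂x
u_g = −(2.3×10⁻³)/(8.98×10⁻⁵ × 1.22) = −21.0 m/s;  v_g = (1.2×10⁻³)/(8.98×10⁻⁵ × 1.22) = 11.0 m/s
|V_g| = √(u_g² + v_g²) = 23.7 m/s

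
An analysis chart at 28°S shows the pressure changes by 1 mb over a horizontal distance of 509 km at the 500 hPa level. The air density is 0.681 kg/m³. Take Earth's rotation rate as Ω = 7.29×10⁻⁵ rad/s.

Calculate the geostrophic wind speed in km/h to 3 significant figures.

15.2 km/h

Coriolis parameter at 28°S:
f = 2Ω sin φ = 2 × 7.29×10⁻⁵ × sin 28° = 6.84×10⁻⁵ s⁻¹
Pressure gradient: |∂P/∂n| = 100 Pa / 509000 m = 1.96×10⁻⁴ Pa/m
Geostrophic balance (pressure-gradient force = Coriolis force):
V_g = (1/(fρ)) |∂P/∂n| = 1.96×10⁻⁴ / (6.84×10⁻⁵ × 0.681) = 4.21 m/s
Converting: 4.21 m/s × 3.6 = 15.2 km/h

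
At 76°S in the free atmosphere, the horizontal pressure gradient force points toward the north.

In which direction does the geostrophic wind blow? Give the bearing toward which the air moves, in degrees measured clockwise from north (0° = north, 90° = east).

The pressure-gradient force points toward the north (bearing 000°).
Geostrophic balance: in the Southern Hemisphere the Coriolis force deflects motion to the left, so the geostrophic wind blows 90° to the left of the pressure-gradient force (low pressure on the right).
Rotating 000° by 90° counterclockwise gives 270° — the wind blows toward the west.

270°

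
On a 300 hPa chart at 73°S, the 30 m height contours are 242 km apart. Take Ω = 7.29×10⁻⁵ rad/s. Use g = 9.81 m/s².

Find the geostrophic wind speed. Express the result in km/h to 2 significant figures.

31 km/h

Coriolis parameter at 73°S:
f = 2Ω sin φ = 2 × 7.29×10⁻⁵ × sin 73° = 1.39×10⁻⁴ s⁻¹
Height gradient: |∂Z/∂n| = 30 m / 242000 m = 1.24×10⁻⁴
On a pressure surface, geostrophic balance gives V_g = (g/f)|∂Z/∂n|:
V_g = 9.81 × 1.24×10⁻⁴ / 1.39×10⁻⁴ = 8.72 m/s
Converting: 8.72 m/s × 3.6 = 31 km/h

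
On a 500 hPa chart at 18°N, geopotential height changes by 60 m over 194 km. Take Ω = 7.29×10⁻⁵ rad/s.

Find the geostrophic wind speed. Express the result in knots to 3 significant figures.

Coriolis parameter at 18°N:
f = 2Ω sin φ = 2 × 7.29×10⁻⁵ × sin 18° = 4.51×10⁻⁵ s⁻¹
Height gradient: |∂Z/∂n| = 60 m / 194000 m = 3.09×10⁻⁴
On a pressure surface, geostrophic balance gives V_g = (g/f)|∂Z/∂n|:
V_g = 9.81 × 3.09×10⁻⁴ / 4.51×10⁻⁵ = 67.3 m/s
Converting: 67.3 m/s × 1.944 = 131 knots

131 knots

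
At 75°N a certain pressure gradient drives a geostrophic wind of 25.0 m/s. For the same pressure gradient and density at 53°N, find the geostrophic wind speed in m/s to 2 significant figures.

30 m/s

With the same pressure gradient and density, V_g ∝ 1/f ∝ 1/sin φ.
V₂ = V₁ · sin φ₁ / sin φ₂ = 25.0 × sin 75° / sin 53°
V₂ = 25.0 × 0.9659/0.7986 = 30 m/s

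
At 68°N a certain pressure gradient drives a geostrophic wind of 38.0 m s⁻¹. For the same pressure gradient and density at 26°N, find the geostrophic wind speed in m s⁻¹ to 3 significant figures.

With the same pressure gradient and density, V_g ∝ 1/f ∝ 1/sin φ.
V₂ = V₁ · sin φ₁ / sin φ₂ = 38.0 × sin 68° / sin 26°
V₂ = 38.0 × 0.9272/0.4384 = 80.4 m s⁻¹

80.4 m s⁻¹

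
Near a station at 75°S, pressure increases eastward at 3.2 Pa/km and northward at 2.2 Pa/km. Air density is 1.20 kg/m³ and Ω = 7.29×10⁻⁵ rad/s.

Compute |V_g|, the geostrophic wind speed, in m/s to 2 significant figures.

23 m/s

Coriolis parameter at 75°S:
f = 2Ω sin φ = 2 × 7.29×10⁻⁵ × sin 75° = 1.41×10⁻⁴ s⁻¹
In the Southern Hemisphere f is negative: f = −1.41×10⁻⁴ s⁻¹.
Component geostrophic relations (x east, y north):
u_g = −(1/(fρ)) ∂P/∂y,  v_g = (1/(fρ)) ∂P/∂x
u_g = −(2.2×10⁻³)/(−1.41×10⁻⁴ × 1.20) = 13.0 m/s;  v_g = (3.2×10⁻³)/(−1.41×10⁻⁴ × 1.20) = −18.9 m/s
|V_g| = √(u_g² + v_g²) = 23.0 m/s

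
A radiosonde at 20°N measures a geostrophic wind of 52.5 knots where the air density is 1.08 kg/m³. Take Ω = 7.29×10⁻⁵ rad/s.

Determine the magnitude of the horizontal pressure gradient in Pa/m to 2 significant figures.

1.5×10⁻³ Pa/m

Coriolis parameter at 20°N:
f = 2Ω sin φ = 2 × 7.29×10⁻⁵ × sin 20° = 4.99×10⁻⁵ s⁻¹
Wind speed in SI: 52.5 knots = 27.0 m/s
Geostrophic balance rearranged: |∂P/∂n| = f ρ V_g
|∂P/∂n| = 4.99×10⁻⁵ × 1.08 × 27.0 = 1.45×10⁻³ Pa/m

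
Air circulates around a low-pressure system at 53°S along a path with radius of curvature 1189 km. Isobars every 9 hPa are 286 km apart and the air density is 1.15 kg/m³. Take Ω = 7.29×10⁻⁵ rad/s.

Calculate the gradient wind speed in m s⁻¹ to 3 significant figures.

20.5 m s⁻¹

Coriolis parameter at 53°S:
f = 2Ω sin φ = 2 × 7.29×10⁻⁵ × sin 53° = 1.16×10⁻⁴ s⁻¹
Pressure gradient: |∂P/∂n| = 900 Pa / 286000 m = 3.15×10⁻³ Pa/m
Geostrophic speed: V_g = |∂P/∂n|/(fρ) = 3.15×10⁻³/(1.16×10⁻⁴ × 1.15) = 23.5 m/s
Around a low, centrifugal force acts outward with Coriolis, so pressure-gradient force balances both:
(1/ρ)|∂P/∂n| = fV + V²/R  →  V² + fR·V − fR·V_g = 0
With fR = 1.16×10⁻⁴ × 1189×10³ m = 138 m/s:
V = [−fR + √((fR)² + 4 fR V_g)]/2 = [−138 + √(138² + 4×138×23.5)]/2 = 20.5 m/s
Subgeostrophic (V < V_g = 23.5 m/s), as expected around a low.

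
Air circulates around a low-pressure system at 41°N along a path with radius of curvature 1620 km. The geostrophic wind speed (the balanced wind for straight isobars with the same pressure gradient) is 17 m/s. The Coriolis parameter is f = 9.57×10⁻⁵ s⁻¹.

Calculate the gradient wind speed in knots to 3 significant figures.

Around a low, centrifugal force acts outward with Coriolis, so pressure-gradient force balances both:
(1/ρ)|∂P/∂n| = fV + V²/R  →  V² + fR·V − fR·V_g = 0
With fR = 9.57×10⁻⁵ × 1620×10³ m = 155 m/s:
V = [−fR + √((fR)² + 4 fR V_g)]/2 = [−155 + √(155² + 4×155×17)]/2 = 15.5 m/s
Subgeostrophic (V < V_g = 17 m/s), as expected around a low.
Converting: 15.5 m/s × 1.944 = 30.0 knots

30.0 knots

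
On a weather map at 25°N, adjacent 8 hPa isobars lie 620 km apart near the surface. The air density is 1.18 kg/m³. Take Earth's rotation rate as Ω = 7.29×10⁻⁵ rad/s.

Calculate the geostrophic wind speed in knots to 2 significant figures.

Coriolis parameter at 25°N:
f = 2Ω sin φ = 2 × 7.29×10⁻⁵ × sin 25° = 6.16×10⁻⁵ s⁻¹
Pressure gradient: |∂P/∂n| = 800 Pa / 620000 m = 1.29×10⁻³ Pa/m
Geostrophic balance (pressure-gradient force = Coriolis force):
V_g = (1/(fρ)) |∂P/∂n| = 1.29×10⁻³ / (6.16×10⁻⁵ × 1.18) = 17.7 m/s
Converting: 17.7 m/s × 1.944 = 34 knots

34 knots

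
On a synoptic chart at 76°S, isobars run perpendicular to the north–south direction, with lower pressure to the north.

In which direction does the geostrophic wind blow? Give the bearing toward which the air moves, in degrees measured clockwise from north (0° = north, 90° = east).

270°

The pressure-gradient force points toward the north (bearing 000°).
Geostrophic balance: in the Southern Hemisphere the Coriolis force deflects motion to the left, so the geostrophic wind blows 90° to the left of the pressure-gradient force (low pressure on the right).
Rotating 000° by 90° counterclockwise gives 270° — the wind blows toward the west.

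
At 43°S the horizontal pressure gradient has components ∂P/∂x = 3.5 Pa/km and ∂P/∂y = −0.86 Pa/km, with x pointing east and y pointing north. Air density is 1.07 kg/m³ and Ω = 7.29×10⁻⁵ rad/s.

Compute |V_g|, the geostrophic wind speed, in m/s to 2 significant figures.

Coriolis parameter at 43°S:
f = 2Ω sin φ = 2 × 7.29×10⁻⁵ × sin 43° = 9.94×10⁻⁵ s⁻¹
In the Southern Hemisphere f is negative: f = −9.94×10⁻⁵ s⁻¹.
Component geostrophic relations (x east, y north):
u_g = −(1/(fρ)) ∂P/∂y,  v_g = (1/(fρ)) ∂P/∂x
u_g = −(−0.86×10⁻³)/(−9.94×10⁻⁵ × 1.07) = −8.08 m/s;  v_g = (3.5×10⁻³)/(−9.94×10⁻⁵ × 1.07) = −32.9 m/s
|V_g| = √(u_g² + v_g²) = 33.9 m/s

34 m/s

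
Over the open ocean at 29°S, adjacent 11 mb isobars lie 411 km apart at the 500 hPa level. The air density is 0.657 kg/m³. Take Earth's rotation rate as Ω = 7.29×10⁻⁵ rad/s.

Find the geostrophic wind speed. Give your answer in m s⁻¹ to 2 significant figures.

Coriolis parameter at 29°S:
f = 2Ω sin φ = 2 × 7.29×10⁻⁵ × sin 29° = 7.07×10⁻⁵ s⁻¹
Pressure gradient: |∂P/∂n| = 1100 Pa / 411000 m = 2.68×10⁻³ Pa/m
Geostrophic balance (pressure-gradient force = Coriolis force):
V_g = (1/(fρ)) |∂P/∂n| = 2.68×10⁻³ / (7.07×10⁻⁵ × 0.657) = 57.6 m/s

58 m s⁻¹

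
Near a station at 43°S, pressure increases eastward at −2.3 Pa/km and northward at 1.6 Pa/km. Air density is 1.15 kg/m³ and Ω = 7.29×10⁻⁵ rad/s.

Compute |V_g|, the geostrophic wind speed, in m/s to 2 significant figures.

25 m/s

Coriolis parameter at 43°S:
f = 2Ω sin φ = 2 × 7.29×10⁻⁵ × sin 43° = 9.94×10⁻⁵ s⁻¹
In the Southern Hemisphere f is negative: f = −9.94×10⁻⁵ s⁻¹.
Component geostrophic relations (x east, y north):
u_g = −(1/(fρ)) ∂P/∂y,  v_g = (1/(fρ)) ∂P/∂x
u_g = −(1.6×10⁻³)/(−9.94×10⁻⁵ × 1.15) = 14.0 m/s;  v_g = (−2.3×10⁻³)/(−9.94×10⁻⁵ × 1.15) = 20.1 m/s
|V_g| = √(u_g² + v_g²) = 24.5 m/s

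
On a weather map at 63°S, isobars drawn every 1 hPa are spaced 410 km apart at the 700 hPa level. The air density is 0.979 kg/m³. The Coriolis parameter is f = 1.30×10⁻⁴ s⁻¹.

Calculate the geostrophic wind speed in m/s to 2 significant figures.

1.9 m/s

Pressure gradient: |∂P/∂n| = 100 Pa / 410000 m = 2.44×10⁻⁴ Pa/m
Geostrophic balance (pressure-gradient force = Coriolis force):
V_g = (1/(fρ)) |∂P/∂n| = 2.44×10⁻⁴ / (1.30×10⁻⁴ × 0.979) = 1.92 m/s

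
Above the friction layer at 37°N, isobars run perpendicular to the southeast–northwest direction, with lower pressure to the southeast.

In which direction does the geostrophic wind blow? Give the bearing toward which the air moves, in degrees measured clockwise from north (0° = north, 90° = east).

225°

The pressure-gradient force points toward the southeast (bearing 135°).
Geostrophic balance: in the Northern Hemisphere the Coriolis force deflects motion to the right, so the geostrophic wind blows 90° to the right of the pressure-gradient force (low pressure on the left).
Rotating 135° by 90° clockwise gives 225° — the wind blows toward the southwest.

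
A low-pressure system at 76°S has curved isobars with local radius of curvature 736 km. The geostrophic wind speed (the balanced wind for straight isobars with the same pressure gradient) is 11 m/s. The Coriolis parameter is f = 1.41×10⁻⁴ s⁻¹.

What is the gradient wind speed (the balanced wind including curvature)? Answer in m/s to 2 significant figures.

Around a low, centrifugal force acts outward with Coriolis, so pressure-gradient force balances both:
(1/ρ)|∂P/∂n| = fV + V²/R  →  V² + fR·V − fR·V_g = 0
With fR = 1.41×10⁻⁴ × 736×10³ m = 104 m/s:
V = [−fR + √((fR)² + 4 fR V_g)]/2 = [−104 + √(104² + 4×104×11)]/2 = 10 m/s
Subgeostrophic (V < V_g = 11 m/s), as expected around a low.

10 m/s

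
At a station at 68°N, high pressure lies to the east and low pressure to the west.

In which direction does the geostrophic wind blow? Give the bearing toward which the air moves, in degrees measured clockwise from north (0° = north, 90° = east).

000°

The pressure-gradient force points toward the west (bearing 270°).
Geostrophic balance: in the Northern Hemisphere the Coriolis force deflects motion to the right, so the geostrophic wind blows 90° to the right of the pressure-gradient force (low pressure on the left).
Rotating 270° by 90° clockwise gives 000° — the wind blows toward the north.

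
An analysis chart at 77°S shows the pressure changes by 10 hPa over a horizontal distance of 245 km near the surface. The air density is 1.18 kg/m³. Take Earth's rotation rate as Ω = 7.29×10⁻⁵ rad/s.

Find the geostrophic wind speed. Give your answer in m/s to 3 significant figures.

24.3 m/s

Coriolis parameter at 77°S:
f = 2Ω sin φ = 2 × 7.29×10⁻⁵ × sin 77° = 1.42×10⁻⁴ s⁻¹
Pressure gradient: |∂P/∂n| = 1000 Pa / 245000 m = 4.08×10⁻³ Pa/m
Geostrophic balance (pressure-gradient force = Coriolis force):
V_g = (1/(fρ)) |∂P/∂n| = 4.08×10⁻³ / (1.42×10⁻⁴ × 1.18) = 24.3 m/s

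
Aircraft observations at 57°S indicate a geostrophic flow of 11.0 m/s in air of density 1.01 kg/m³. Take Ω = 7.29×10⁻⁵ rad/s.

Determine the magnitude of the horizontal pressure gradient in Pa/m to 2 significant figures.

1.4×10⁻³ Pa/m

Coriolis parameter at 57°S:
f = 2Ω sin φ = 2 × 7.29×10⁻⁵ × sin 57° = 1.22×10⁻⁴ s⁻¹
Geostrophic balance rearranged: |∂P/∂n| = f ρ V_g
|∂P/∂n| = 1.22×10⁻⁴ × 1.01 × 11.0 = 1.36×10⁻³ Pa/m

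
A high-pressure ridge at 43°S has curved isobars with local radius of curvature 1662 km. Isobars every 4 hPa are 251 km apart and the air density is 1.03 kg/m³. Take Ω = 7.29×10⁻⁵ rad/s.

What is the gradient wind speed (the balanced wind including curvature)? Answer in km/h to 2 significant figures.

Coriolis parameter at 43°S:
f = 2Ω sin φ = 2 × 7.29×10⁻⁵ × sin 43° = 9.94×10⁻⁵ s⁻¹
Pressure gradient: |∂P/∂n| = 400 Pa / 251000 m = 1.59×10⁻³ Pa/m
Geostrophic speed: V_g = |∂P/∂n|/(fρ) = 1.59×10⁻³/(9.94×10⁻⁵ × 1.03) = 15.6 m/s
Around a high, pressure-gradient force acts outward with centrifugal, so Coriolis balances both:
fV = (1/ρ)|∂P/∂n| + V²/R  →  V² − fR·V + fR·V_g = 0
With fR = 9.94×10⁻⁵ × 1662×10³ m = 165 m/s:
V = [fR − √((fR)² − 4 fR V_g)]/2 = [165 − √(165² − 4×165×15.6)]/2 = 17.4 m/s
Supergeostrophic (V > V_g = 15.6 m/s), as expected around a high.
Converting: 17.4 m/s × 3.6 = 63 km/h

63 km/h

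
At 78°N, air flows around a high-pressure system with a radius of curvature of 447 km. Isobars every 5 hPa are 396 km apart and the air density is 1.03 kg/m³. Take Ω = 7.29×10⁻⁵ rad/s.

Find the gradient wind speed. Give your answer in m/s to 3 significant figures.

Coriolis parameter at 78°N:
f = 2Ω sin φ = 2 × 7.29×10⁻⁵ × sin 78° = 1.43×10⁻⁴ s⁻¹
Pressure gradient: |∂P/∂n| = 500 Pa / 396000 m = 1.26×10⁻³ Pa/m
Geostrophic speed: V_g = |∂P/∂n|/(fρ) = 1.26×10⁻³/(1.43×10⁻⁴ × 1.03) = 8.60 m/s
Around a high, pressure-gradient force acts outward with centrifugal, so Coriolis balances both:
fV = (1/ρ)|∂P/∂n| + V²/R  →  V² − fR·V + fR·V_g = 0
With fR = 1.43×10⁻⁴ × 447×10³ m = 63.7 m/s:
V = [fR − √((fR)² − 4 fR V_g)]/2 = [63.7 − √(63.7² − 4×63.7×8.6)]/2 = 10.2 m/s
Supergeostrophic (V > V_g = 8.6 m/s), as expected around a high.

10.2 m/s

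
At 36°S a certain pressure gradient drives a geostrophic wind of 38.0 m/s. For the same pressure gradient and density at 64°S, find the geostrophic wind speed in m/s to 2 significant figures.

With the same pressure gradient and density, V_g ∝ 1/f ∝ 1/sin φ.
V₂ = V₁ · sin φ₁ / sin φ₂ = 38.0 × sin 36° / sin 64°
V₂ = 38.0 × 0.5878/0.8988 = 25 m/s

25 m/s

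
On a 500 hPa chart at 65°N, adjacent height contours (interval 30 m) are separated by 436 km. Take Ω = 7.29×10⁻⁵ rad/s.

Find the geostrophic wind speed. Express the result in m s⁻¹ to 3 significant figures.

5.11 m s⁻¹

Coriolis parameter at 65°N:
f = 2Ω sin φ = 2 × 7.29×10⁻⁵ × sin 65° = 1.32×10⁻⁴ s⁻¹
Height gradient: |∂Z/∂n| = 30 m / 436000 m = 6.88×10⁻⁵
On a pressure surface, geostrophic balance gives V_g = (g/f)|∂Z/∂n|:
V_g = 9.81 × 6.88×10⁻⁵ / 1.32×10⁻⁴ = 5.11 m/s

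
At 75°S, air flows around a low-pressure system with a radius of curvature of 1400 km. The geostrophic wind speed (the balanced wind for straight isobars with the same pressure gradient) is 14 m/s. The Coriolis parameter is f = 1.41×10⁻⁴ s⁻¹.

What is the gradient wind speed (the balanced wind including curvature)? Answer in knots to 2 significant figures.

26 knots

Around a low, centrifugal force acts outward with Coriolis, so pressure-gradient force balances both:
(1/ρ)|∂P/∂n| = fV + V²/R  →  V² + fR·V − fR·V_g = 0
With fR = 1.41×10⁻⁴ × 1400×10³ m = 197 m/s:
V = [−fR + √((fR)² + 4 fR V_g)]/2 = [−197 + √(197² + 4×197×14)]/2 = 13.1 m/s
Subgeostrophic (V < V_g = 14 m/s), as expected around a low.
Converting: 13.1 m/s × 1.944 = 26 knots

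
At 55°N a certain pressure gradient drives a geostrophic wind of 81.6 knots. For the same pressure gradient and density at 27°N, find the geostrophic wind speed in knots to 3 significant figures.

With the same pressure gradient and density, V_g ∝ 1/f ∝ 1/sin φ.
V₂ = V₁ · sin φ₁ / sin φ₂ = 81.6 × sin 55° / sin 27°
V₂ = 81.6 × 0.8192/0.4540 = 147 knots

147 knots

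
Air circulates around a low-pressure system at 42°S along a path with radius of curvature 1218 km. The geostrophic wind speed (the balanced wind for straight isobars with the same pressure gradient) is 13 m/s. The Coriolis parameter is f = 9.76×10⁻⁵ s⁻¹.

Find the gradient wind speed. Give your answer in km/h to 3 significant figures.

Around a low, centrifugal force acts outward with Coriolis, so pressure-gradient force balances both:
(1/ρ)|∂P/∂n| = fV + V²/R  →  V² + fR·V − fR·V_g = 0
With fR = 9.76×10⁻⁵ × 1218×10³ m = 119 m/s:
V = [−fR + √((fR)² + 4 fR V_g)]/2 = [−119 + √(119² + 4×119×13)]/2 = 11.8 m/s
Subgeostrophic (V < V_g = 13 m/s), as expected around a low.
Converting: 11.8 m/s × 3.6 = 42.6 km/h

42.6 km/h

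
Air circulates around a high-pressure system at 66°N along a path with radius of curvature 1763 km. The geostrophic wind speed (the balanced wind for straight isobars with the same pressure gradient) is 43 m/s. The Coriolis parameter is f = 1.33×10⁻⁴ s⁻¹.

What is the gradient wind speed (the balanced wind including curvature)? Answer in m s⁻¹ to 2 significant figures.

57 m s⁻¹

Around a high, pressure-gradient force acts outward with centrifugal, so Coriolis balances both:
fV = (1/ρ)|∂P/∂n| + V²/R  →  V² − fR·V + fR·V_g = 0
With fR = 1.33×10⁻⁴ × 1763×10³ m = 234 m/s:
V = [fR − √((fR)² − 4 fR V_g)]/2 = [234 − √(234² − 4×234×43)]/2 = 56.7 m/s
Supergeostrophic (V > V_g = 43 m/s), as expected around a high.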